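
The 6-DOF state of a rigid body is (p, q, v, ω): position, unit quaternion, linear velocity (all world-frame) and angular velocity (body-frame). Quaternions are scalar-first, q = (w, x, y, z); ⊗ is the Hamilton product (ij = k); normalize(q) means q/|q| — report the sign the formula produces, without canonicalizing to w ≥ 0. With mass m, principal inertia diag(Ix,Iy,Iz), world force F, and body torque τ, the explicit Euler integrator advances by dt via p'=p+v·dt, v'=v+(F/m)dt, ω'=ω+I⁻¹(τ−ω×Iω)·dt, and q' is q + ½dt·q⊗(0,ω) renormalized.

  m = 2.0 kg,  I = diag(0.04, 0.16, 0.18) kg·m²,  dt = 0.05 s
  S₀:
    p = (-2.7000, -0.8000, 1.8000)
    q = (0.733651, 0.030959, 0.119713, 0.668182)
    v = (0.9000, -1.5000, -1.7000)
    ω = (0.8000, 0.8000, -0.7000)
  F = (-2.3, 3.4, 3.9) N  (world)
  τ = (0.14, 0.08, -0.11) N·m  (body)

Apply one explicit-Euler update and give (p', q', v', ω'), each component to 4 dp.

p' = (-2.6550, -0.8750, 1.7150)
q' = (0.7419, 0.0302, 0.1482, 0.6532)
v' = (0.8425, -1.4150, -1.6025)
ω' = (0.9890, 0.8005, -0.7519)

p + v·dt = (-2.6550, -0.8750, 1.7150)
new velocity v' = (0.8425, -1.4150, -1.6025)
precession coupling ω×(Iω) = (-0.0112, 0.0784, 0.0768)
α = I⁻¹(τ − ω×Iω) = (3.7800, 0.0100, -1.0378)
ω' = ω + α·dt = (0.9890, 0.8005, -0.7519)
Hamilton product q⊗(0,ω) = (0.3471898, -0.0314239, 1.1431377, -0.5845589)
updated quaternion q' = (0.7419, 0.0302, 0.1482, 0.6532)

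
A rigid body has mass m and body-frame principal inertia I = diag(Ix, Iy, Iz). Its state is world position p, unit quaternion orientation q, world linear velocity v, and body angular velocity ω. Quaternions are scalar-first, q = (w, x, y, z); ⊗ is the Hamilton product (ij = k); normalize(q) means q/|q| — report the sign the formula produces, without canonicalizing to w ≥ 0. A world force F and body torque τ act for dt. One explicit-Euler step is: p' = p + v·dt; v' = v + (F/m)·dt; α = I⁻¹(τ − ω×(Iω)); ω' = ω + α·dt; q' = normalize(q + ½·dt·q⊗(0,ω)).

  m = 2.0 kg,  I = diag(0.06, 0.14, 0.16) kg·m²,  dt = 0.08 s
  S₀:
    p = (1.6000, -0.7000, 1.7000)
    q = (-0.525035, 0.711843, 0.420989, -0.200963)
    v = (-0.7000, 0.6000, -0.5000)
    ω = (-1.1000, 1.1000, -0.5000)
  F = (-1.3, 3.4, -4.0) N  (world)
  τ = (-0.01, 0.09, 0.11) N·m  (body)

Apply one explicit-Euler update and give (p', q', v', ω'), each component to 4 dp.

(τ − ω×Iω)/I = (0.0167, 1.0357, 1.2925)
ω + α·dt = (-1.0987, 1.1829, -0.3966)
Hamilton product q⊗(0,ω) = (0.2194579, 0.5881033, -0.0005577, 1.5086327)
updated quaternion q' = (-0.5152, 0.7338, 0.4201, -0.1403)
linear accel F/m = (-0.6500, 1.7000, -2.0000)
new position p' = (1.5440, -0.6520, 1.6600)
v + (F/m)dt = (-0.7520, 0.7360, -0.6600)

p' = (1.5440, -0.6520, 1.6600)
q' = (-0.5152, 0.7338, 0.4201, -0.1403)
v' = (-0.7520, 0.7360, -0.6600)
ω' = (-1.0987, 1.1829, -0.3966)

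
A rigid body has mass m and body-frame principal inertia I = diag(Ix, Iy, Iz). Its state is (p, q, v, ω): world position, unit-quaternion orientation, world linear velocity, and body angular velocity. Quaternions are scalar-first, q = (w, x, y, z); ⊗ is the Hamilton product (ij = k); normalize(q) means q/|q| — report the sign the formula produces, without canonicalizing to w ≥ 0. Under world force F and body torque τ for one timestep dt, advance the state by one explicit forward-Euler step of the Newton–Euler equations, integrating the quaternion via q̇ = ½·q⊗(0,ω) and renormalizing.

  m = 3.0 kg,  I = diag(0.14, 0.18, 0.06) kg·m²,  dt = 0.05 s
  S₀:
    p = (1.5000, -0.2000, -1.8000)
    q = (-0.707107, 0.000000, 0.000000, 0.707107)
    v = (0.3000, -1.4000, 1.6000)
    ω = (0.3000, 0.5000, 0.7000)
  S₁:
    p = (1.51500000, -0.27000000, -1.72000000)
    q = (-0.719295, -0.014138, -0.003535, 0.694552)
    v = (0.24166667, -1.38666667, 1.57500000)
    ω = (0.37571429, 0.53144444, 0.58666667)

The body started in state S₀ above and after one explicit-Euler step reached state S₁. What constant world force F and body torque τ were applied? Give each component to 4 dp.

Δω = ω₁−ω₀ = (0.07571429, 0.03144444, -0.11333333)
precession coupling = (-0.0420, 0.0168, 0.0060)
applied torque τ = (0.1700, 0.1300, -0.1300)
Δv = v₁−v₀ = (-0.05833333, 0.01333333, -0.02500000)
applied force F = (-3.5000, 0.8000, -1.5000)

F = (-3.5000, 0.8000, -1.5000)
τ = (0.1700, 0.1300, -0.1300)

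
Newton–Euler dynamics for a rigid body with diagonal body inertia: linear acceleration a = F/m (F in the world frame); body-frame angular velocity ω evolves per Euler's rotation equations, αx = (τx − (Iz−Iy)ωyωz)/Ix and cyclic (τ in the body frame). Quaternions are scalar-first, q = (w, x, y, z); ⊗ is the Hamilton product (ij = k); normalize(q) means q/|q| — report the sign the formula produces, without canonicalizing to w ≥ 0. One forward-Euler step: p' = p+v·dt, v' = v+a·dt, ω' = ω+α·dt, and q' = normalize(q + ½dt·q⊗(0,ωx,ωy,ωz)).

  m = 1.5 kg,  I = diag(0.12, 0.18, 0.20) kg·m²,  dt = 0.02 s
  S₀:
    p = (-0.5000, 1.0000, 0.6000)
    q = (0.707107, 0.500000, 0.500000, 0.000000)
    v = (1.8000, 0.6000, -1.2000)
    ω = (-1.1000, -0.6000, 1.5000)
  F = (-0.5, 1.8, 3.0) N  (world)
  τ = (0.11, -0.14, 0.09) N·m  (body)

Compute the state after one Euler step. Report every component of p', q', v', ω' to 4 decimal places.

(τ − ω×Iω)/I = (1.0667, -1.5111, 0.2520)
ω' = ω + α·dt = (-1.0787, -0.6302, 1.5050)
2q̇ = q⊗(0,ω) = (0.8500000, -0.0278177, -1.1742642, 1.3106605)
q + ½dt·q⊗(0,ω), renormalized = (0.7155, 0.4996, 0.4882, 0.0131)
p' = p + v·dt = (-0.4640, 1.0120, 0.5760)
new velocity v' = (1.7933, 0.6240, -1.1600)

p' = (-0.4640, 1.0120, 0.5760)
q' = (0.7155, 0.4996, 0.4882, 0.0131)
v' = (1.7933, 0.6240, -1.1600)
ω' = (-1.0787, -0.6302, 1.5050)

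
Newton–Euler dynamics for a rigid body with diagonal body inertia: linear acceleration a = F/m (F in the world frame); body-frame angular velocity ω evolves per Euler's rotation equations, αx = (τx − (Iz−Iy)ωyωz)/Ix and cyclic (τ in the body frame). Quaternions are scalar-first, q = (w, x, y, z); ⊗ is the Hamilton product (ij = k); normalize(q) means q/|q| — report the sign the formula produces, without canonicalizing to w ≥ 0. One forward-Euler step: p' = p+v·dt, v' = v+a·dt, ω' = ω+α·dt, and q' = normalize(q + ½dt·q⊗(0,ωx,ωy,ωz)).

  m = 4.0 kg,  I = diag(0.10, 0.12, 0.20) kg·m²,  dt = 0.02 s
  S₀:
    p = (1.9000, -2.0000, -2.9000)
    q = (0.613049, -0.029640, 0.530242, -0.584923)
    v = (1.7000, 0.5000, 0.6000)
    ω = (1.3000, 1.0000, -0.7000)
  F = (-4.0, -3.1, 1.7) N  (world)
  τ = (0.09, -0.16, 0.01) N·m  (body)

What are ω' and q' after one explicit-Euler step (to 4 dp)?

ω' = (1.3292, 0.9582, -0.7016)
q' = (0.6039, -0.0195, 0.5285, -0.5963)

gyro term ω×Iω = (-0.0560, 0.0910, 0.0260)
angular accel α = (1.4600, -2.0917, -0.0800)
ω' = ω + α·dt = (1.3292, 0.9582, -0.7016)
Hamilton product q⊗(0,ω) = (-0.9011561, 1.0107173, -0.1680989, -1.1480889)
q' = normalize(q + ½dt·q⊗(0,ω)) = (0.6039, -0.0195, 0.5285, -0.5963)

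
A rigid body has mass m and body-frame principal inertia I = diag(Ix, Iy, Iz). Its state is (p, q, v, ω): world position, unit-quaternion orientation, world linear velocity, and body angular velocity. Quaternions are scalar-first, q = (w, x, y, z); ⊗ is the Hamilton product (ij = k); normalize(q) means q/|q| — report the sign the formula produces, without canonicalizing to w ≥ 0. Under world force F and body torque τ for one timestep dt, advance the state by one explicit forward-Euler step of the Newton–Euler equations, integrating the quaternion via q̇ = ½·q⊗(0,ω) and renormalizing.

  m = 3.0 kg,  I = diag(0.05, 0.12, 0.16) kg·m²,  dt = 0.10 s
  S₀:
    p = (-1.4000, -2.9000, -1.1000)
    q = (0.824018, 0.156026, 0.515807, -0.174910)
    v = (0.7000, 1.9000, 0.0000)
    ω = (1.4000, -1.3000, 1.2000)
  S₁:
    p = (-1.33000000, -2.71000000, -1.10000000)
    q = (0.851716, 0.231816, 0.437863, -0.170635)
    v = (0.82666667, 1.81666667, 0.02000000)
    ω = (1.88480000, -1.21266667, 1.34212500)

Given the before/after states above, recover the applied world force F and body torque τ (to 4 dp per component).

F = (3.8000, -2.5000, 0.6000)
τ = (0.1800, -0.0800, 0.1000)

Δω = ω₁−ω₀ = (0.48480000, 0.08733333, 0.14212500)
applied torque τ = (0.1800, -0.0800, 0.1000)
Δv = v₁−v₀ = (0.12666667, -0.08333333, 0.02000000)
applied force F = (3.8000, -2.5000, 0.6000)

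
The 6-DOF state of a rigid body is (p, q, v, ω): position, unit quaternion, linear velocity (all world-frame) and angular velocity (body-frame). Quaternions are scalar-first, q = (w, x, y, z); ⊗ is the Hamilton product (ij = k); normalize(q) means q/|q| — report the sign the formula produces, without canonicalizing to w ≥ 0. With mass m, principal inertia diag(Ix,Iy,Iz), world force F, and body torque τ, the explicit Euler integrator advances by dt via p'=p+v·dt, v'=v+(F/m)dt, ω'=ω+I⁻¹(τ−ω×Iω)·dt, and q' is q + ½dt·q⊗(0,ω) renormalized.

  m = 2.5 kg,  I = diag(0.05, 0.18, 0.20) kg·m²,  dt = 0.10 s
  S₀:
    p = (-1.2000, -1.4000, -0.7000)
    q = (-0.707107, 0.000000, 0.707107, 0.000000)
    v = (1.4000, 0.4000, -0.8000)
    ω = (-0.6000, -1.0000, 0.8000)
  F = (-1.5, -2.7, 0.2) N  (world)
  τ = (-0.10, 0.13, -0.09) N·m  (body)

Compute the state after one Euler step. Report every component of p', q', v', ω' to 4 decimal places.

p' = (-1.0600, -1.3600, -0.7800)
q' = (-0.6701, 0.0494, 0.7406, -0.0071)
v' = (1.3400, 0.2920, -0.7920)
ω' = (-0.7680, -0.9678, 0.7160)

a = (-0.6000, -1.0800, 0.0800)
p + v·dt = (-1.0600, -1.3600, -0.7800)
v + (F/m)dt = (1.3400, 0.2920, -0.7920)
ω×(Iω) gyroscopic = (-0.0160, 0.0720, 0.0780)
α = I⁻¹(τ − ω×Iω) = (-1.6800, 0.3222, -0.8400)
ω + α·dt = (-0.7680, -0.9678, 0.7160)
2q̇ = q⊗(0,ω) = (0.7071070, 0.9899498, 0.7071070, -0.1414214)
q + ½dt·q⊗(0,ω), renormalized = (-0.6701, 0.0494, 0.7406, -0.0071)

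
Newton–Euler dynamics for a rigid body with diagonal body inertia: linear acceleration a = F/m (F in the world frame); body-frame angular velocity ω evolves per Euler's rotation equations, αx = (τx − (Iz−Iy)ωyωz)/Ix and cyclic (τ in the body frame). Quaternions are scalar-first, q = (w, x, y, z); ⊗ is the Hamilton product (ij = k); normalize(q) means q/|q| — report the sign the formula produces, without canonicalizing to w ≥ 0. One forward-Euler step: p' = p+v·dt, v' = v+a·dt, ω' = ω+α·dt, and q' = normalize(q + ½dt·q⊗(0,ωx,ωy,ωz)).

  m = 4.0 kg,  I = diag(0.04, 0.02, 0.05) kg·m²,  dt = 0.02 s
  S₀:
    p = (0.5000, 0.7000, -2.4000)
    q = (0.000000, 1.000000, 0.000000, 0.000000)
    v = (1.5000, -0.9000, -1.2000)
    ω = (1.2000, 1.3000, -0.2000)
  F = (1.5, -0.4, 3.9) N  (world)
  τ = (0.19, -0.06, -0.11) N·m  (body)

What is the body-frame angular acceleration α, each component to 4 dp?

precession coupling ω×(Iω) = (-0.0078, 0.0024, -0.0312)
(τ − ω×Iω)/I = (4.9450, -3.1200, -1.5760)

α = (4.9450, -3.1200, -1.5760)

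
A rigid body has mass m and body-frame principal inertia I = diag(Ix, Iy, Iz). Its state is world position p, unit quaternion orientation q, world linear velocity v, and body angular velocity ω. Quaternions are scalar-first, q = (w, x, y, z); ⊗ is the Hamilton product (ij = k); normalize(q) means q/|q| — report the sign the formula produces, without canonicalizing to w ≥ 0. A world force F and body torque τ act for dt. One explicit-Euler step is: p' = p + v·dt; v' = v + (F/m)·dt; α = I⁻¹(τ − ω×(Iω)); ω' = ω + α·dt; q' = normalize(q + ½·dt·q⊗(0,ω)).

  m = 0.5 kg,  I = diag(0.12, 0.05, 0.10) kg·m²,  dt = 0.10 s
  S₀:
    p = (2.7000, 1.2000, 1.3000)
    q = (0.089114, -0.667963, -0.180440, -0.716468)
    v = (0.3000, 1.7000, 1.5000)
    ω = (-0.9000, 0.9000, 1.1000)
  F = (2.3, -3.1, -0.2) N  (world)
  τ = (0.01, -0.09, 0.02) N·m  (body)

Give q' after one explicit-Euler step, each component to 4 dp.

2q̇ = q⊗(0,ω) = (0.3493441, 0.3661346, 1.4597831, -0.6655373)
q + ½dt·q⊗(0,ω), renormalized = (0.1062, -0.6474, -0.1071, -0.7471)

q' = (0.1062, -0.6474, -0.1071, -0.7471)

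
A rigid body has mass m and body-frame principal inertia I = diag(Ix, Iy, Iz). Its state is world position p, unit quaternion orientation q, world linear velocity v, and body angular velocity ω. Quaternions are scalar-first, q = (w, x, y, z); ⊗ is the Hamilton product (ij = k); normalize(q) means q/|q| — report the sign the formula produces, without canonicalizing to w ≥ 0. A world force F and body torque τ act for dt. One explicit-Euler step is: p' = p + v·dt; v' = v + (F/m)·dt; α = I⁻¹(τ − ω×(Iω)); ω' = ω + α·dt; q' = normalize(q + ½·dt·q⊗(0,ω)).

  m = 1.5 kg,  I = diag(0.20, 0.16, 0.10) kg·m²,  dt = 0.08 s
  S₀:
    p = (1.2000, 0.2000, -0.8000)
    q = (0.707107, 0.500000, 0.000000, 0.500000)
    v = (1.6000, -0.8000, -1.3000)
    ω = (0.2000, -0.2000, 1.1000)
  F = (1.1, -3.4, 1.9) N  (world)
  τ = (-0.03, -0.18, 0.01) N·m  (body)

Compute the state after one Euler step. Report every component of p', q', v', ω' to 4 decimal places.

p' = (1.3280, 0.1360, -0.9040)
q' = (0.6804, 0.5091, -0.0236, 0.5266)
v' = (1.6587, -0.9813, -1.1987)
ω' = (0.1827, -0.3010, 1.1067)

(τ − ω×Iω)/I = (-0.2160, -1.2625, 0.0840)
ω + α·dt = (0.1827, -0.3010, 1.1067)
Hamilton product q⊗(0,ω) = (-0.6500000, 0.2414214, -0.5914214, 0.6778177)
q + ½dt·q⊗(0,ω), renormalized = (0.6804, 0.5091, -0.0236, 0.5266)
new position p' = (1.3280, 0.1360, -0.9040)
v + (F/m)dt = (1.6587, -0.9813, -1.1987)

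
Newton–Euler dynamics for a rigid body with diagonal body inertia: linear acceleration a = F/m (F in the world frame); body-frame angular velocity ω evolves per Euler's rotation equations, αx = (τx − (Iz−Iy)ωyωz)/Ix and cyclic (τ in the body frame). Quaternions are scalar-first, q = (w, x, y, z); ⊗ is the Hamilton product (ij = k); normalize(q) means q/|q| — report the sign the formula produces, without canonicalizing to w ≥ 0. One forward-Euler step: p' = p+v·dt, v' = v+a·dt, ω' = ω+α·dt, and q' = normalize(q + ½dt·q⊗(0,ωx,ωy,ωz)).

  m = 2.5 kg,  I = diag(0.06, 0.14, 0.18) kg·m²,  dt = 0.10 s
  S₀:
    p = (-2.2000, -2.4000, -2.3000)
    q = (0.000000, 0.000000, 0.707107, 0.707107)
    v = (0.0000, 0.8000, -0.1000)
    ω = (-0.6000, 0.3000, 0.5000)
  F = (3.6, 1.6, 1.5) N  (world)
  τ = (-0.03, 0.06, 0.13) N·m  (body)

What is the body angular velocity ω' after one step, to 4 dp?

ω' = (-0.6600, 0.3171, 0.5802)

precession coupling ω×(Iω) = (0.0060, 0.0360, -0.0144)
angular accel α = (-0.6000, 0.1714, 0.8022)
new body rate ω' = (-0.6600, 0.3171, 0.5802)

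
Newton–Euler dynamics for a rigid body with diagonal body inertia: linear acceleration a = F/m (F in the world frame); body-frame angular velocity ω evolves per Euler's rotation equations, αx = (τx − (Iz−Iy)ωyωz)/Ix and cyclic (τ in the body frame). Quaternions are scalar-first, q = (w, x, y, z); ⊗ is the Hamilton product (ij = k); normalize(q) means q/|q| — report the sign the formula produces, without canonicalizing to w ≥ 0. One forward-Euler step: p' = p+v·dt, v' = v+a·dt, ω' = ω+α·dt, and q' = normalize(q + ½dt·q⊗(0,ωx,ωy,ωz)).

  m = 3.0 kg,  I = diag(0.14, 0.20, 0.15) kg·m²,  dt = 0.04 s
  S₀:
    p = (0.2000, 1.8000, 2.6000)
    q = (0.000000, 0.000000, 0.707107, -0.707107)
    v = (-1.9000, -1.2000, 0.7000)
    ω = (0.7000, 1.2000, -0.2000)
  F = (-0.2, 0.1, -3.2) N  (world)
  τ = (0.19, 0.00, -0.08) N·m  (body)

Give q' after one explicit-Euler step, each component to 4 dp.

Hamilton product q⊗(0,ω) = (-0.9899498, 0.7071070, -0.4949749, -0.4949749)
q + ½dt·q⊗(0,ω), renormalized = (-0.0198, 0.0141, 0.6969, -0.7167)

q' = (-0.0198, 0.0141, 0.6969, -0.7167)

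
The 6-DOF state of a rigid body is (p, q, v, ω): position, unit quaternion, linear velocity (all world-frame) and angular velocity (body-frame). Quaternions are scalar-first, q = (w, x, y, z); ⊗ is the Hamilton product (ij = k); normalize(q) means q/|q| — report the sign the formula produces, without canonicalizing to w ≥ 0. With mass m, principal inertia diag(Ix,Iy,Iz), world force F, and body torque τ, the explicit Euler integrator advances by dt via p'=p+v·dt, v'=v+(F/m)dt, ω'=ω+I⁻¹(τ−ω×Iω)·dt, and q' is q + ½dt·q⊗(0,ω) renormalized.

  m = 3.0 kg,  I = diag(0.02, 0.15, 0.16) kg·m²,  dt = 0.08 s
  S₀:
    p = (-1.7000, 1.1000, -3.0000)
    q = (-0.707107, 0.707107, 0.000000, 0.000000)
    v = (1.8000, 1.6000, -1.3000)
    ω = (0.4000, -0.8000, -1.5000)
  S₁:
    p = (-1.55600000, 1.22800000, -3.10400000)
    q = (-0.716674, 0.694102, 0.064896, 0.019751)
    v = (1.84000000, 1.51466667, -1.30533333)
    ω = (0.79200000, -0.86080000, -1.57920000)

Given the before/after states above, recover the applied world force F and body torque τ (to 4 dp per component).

F = (1.5000, -3.2000, -0.2000)
τ = (0.1100, -0.0300, -0.2000)

Δv = v₁−v₀ = (0.04000000, -0.08533333, -0.00533333)
applied force F = (1.5000, -3.2000, -0.2000)
rate change Δω = (0.39200000, -0.06080000, -0.07920000)
gyro term ω₀×Iω₀ = (0.0120, 0.0840, -0.0416)
τ = I·(Δω/dt) + ω₀×(Iω₀) = (0.1100, -0.0300, -0.2000)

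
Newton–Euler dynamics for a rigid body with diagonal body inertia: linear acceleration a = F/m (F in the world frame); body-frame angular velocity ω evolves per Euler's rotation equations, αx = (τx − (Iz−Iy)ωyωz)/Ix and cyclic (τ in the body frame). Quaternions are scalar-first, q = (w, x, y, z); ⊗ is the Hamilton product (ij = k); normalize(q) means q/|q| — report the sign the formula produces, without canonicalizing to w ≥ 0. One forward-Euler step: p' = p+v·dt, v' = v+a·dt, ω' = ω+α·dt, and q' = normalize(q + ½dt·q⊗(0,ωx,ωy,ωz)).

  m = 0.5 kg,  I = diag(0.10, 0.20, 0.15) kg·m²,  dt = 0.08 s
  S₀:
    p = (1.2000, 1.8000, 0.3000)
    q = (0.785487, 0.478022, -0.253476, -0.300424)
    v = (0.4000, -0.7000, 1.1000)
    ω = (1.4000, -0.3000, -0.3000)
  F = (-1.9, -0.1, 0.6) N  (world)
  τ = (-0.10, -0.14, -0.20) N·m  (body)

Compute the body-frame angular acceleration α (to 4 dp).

α = (-0.9550, -0.8050, -1.0533)

ω×(Iω) gyroscopic = (-0.0045, 0.0210, -0.0420)
α = I⁻¹(τ − ω×Iω) = (-0.9550, -0.8050, -1.0533)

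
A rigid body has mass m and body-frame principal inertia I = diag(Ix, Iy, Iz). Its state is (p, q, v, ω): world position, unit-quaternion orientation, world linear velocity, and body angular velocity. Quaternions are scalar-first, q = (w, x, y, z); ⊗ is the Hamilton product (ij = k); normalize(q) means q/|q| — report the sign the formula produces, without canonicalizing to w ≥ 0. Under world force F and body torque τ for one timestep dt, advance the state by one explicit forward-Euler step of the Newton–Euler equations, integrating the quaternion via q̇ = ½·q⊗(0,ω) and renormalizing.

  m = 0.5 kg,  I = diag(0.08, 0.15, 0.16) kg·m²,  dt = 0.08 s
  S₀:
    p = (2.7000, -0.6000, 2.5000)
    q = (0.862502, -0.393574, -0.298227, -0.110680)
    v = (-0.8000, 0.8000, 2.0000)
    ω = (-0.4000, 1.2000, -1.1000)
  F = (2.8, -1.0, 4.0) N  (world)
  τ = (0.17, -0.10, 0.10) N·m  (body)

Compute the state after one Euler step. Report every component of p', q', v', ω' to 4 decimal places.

p' = (2.6360, -0.5360, 2.6600)
q' = (0.8637, -0.3881, -0.2718, -0.1719)
v' = (-0.3520, 0.6400, 2.6400)
ω' = (-0.2168, 1.1654, -1.0332)

a = F/m = (5.6000, -2.0000, 8.0000)
p + v·dt = (2.6360, -0.5360, 2.6600)
new velocity v' = (-0.3520, 0.6400, 2.6400)
α = I⁻¹(τ − ω×Iω) = (2.2900, -0.4320, 0.8350)
ω' = ω + α·dt = (-0.2168, 1.1654, -1.0332)
Hamilton product q⊗(0,ω) = (0.0786948, 0.1158649, 0.6463430, -1.5403318)
q + ½dt·q⊗(0,ω), renormalized = (0.8637, -0.3881, -0.2718, -0.1719)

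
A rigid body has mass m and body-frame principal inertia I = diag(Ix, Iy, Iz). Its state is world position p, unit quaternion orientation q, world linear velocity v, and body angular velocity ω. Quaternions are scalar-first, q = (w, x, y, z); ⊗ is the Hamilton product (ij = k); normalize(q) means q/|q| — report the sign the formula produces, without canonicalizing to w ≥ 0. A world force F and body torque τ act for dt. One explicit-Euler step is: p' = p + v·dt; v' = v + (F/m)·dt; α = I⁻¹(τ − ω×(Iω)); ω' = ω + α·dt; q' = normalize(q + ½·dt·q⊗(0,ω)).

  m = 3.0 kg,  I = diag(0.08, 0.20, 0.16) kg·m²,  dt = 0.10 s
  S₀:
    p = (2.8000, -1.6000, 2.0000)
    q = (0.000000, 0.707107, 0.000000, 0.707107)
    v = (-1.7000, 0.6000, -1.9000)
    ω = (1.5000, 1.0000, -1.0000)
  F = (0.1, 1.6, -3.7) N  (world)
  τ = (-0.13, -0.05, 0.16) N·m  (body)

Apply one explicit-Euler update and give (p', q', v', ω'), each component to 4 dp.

p' = (2.6300, -1.5400, 1.8100)
q' = (-0.0176, 0.6682, 0.0879, 0.7385)
v' = (-1.6967, 0.6533, -2.0233)
ω' = (1.2875, 0.9150, -1.0125)

angular accel α = (-2.1250, -0.8500, -0.1250)
ω + α·dt = (1.2875, 0.9150, -1.0125)
q⊗(0,ω) = (-0.3535535, -0.7071070, 1.7677675, 0.7071070)
q' = normalize(q + ½dt·q⊗(0,ω)) = (-0.0176, 0.6682, 0.0879, 0.7385)
linear accel F/m = (0.0333, 0.5333, -1.2333)
p + v·dt = (2.6300, -1.5400, 1.8100)
v' = v + a·dt = (-1.6967, 0.6533, -2.0233)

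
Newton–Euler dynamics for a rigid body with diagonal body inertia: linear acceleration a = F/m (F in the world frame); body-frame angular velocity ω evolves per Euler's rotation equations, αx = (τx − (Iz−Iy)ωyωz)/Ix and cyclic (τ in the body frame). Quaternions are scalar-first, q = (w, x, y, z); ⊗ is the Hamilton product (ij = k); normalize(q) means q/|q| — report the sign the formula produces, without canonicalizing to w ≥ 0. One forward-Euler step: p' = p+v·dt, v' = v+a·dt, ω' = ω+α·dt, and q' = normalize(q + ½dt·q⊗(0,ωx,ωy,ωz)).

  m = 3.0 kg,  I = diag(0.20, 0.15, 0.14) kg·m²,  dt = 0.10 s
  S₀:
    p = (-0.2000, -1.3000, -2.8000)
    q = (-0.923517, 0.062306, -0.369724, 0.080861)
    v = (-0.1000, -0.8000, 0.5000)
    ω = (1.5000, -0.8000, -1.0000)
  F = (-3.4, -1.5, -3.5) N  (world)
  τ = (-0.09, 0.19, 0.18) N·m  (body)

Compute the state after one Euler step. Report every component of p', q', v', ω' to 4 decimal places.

new position p' = (-0.2100, -1.3800, -2.7500)
new velocity v' = (-0.2133, -0.8500, 0.3833)
ω×(Iω) gyroscopic = (-0.0080, -0.0900, 0.0600)
angular accel α = (-0.4100, 1.8667, 0.8571)
ω' = ω + α·dt = (1.4590, -0.6133, -0.9143)
q⊗(0,ω) = (-0.3083772, -0.9508627, 0.9224111, 1.4282582)
q' = normalize(q + ½dt·q⊗(0,ω)) = (-0.9344, 0.0147, -0.3220, 0.1515)

p' = (-0.2100, -1.3800, -2.7500)
q' = (-0.9344, 0.0147, -0.3220, 0.1515)
v' = (-0.2133, -0.8500, 0.3833)
ω' = (1.4590, -0.6133, -0.9143)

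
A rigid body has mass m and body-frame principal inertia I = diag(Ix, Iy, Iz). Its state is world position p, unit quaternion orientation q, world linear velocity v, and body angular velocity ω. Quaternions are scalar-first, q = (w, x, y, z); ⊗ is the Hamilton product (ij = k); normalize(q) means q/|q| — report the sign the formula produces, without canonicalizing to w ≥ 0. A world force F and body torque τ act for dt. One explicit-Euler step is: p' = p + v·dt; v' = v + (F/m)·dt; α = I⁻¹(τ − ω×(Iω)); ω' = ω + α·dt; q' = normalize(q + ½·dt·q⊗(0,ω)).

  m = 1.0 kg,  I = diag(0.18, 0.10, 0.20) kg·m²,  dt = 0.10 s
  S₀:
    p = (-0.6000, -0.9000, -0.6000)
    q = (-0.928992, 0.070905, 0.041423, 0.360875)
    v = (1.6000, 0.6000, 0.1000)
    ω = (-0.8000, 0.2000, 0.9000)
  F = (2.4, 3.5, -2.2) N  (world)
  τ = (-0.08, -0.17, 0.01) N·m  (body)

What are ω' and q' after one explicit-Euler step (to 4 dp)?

ω×(Iω) gyroscopic = (0.0180, 0.0144, 0.0128)
(τ − ω×Iω)/I = (-0.5444, -1.8440, -0.0140)
ω + α·dt = (-0.8544, 0.0156, 0.8986)
Hamilton product q⊗(0,ω) = (-0.2763481, 0.7082993, -0.5383129, -0.7887734)
q + ½dt·q⊗(0,ω), renormalized = (-0.9411, 0.1061, 0.0145, 0.3208)

ω' = (-0.8544, 0.0156, 0.8986)
q' = (-0.9411, 0.1061, 0.0145, 0.3208)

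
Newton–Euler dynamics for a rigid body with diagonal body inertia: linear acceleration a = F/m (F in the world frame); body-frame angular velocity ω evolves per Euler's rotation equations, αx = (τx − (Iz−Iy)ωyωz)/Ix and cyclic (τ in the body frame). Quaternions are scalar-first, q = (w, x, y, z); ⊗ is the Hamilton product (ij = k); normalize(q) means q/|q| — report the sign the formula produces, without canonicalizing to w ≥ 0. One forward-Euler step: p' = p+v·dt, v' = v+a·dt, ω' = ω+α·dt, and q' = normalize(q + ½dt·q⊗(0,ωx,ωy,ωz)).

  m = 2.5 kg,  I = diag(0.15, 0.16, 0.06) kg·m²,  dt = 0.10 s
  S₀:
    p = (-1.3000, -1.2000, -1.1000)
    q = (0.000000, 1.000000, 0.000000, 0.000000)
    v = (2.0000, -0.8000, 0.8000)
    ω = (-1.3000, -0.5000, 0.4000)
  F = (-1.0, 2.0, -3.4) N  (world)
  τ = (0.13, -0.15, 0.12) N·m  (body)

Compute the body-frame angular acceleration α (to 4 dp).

α = (0.7333, -0.6450, 1.8917)

gyro term ω×Iω = (0.0200, -0.0468, 0.0065)
(τ − ω×Iω)/I = (0.7333, -0.6450, 1.8917)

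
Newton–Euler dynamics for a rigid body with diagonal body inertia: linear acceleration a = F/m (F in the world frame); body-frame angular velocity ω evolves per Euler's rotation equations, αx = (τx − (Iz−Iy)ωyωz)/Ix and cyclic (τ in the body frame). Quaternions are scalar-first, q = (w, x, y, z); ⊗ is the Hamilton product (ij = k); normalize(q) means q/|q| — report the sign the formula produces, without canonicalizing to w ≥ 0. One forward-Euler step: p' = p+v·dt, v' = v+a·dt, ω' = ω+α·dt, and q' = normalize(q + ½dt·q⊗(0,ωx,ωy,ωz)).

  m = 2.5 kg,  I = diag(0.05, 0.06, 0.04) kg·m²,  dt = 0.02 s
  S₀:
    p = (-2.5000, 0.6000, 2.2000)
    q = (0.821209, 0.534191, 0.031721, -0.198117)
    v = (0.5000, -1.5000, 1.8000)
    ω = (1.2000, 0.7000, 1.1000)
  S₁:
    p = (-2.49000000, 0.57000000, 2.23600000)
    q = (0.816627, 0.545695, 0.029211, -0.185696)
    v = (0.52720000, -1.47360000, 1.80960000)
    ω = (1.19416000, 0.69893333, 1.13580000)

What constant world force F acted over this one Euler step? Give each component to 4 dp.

v₁ − v₀ = (0.02720000, 0.02640000, 0.00960000)
applied force F = (3.4000, 3.3000, 1.2000)

F = (3.4000, 3.3000, 1.2000)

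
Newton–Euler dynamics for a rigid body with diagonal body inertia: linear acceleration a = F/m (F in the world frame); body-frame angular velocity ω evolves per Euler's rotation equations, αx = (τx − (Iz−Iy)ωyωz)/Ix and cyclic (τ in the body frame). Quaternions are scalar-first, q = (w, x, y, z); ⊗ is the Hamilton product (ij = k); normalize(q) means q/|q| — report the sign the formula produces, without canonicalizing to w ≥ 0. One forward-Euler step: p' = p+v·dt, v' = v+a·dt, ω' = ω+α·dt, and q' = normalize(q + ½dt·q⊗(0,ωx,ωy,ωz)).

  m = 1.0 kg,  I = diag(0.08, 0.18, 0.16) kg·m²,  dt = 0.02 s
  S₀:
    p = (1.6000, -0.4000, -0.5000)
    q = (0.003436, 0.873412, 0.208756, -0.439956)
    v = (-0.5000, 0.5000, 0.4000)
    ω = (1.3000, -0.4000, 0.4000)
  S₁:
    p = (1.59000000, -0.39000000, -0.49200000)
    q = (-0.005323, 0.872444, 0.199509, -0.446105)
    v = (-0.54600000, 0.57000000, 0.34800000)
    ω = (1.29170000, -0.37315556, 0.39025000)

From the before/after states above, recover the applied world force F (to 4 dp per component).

F = (-2.3000, 3.5000, -2.6000)

v₁ − v₀ = (-0.04600000, 0.07000000, -0.05200000)
m·(v₁−v₀)/dt = (-2.3000, 3.5000, -2.6000)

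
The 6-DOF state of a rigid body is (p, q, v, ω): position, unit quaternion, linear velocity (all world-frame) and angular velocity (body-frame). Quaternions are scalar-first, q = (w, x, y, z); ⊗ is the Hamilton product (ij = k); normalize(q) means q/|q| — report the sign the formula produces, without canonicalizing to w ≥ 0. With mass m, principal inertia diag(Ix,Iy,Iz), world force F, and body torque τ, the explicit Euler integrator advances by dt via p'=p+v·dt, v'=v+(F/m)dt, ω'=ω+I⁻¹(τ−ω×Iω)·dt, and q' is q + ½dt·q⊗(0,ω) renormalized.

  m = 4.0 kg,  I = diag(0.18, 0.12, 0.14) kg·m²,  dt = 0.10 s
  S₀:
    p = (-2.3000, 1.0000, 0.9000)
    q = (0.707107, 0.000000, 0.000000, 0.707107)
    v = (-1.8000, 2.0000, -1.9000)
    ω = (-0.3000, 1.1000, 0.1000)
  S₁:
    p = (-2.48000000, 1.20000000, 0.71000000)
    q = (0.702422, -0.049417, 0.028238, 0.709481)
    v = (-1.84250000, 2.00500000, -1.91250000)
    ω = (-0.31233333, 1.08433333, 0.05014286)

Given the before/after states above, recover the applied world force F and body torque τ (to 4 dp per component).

F = (-1.7000, 0.2000, -0.5000)
τ = (-0.0200, -0.0200, -0.0500)

ω₁ − ω₀ = (-0.01233333, -0.01566667, -0.04985714)
τ = I·(Δω/dt) + ω₀×(Iω₀) = (-0.0200, -0.0200, -0.0500)
Δv = v₁−v₀ = (-0.04250000, 0.00500000, -0.01250000)
m·(v₁−v₀)/dt = (-1.7000, 0.2000, -0.5000)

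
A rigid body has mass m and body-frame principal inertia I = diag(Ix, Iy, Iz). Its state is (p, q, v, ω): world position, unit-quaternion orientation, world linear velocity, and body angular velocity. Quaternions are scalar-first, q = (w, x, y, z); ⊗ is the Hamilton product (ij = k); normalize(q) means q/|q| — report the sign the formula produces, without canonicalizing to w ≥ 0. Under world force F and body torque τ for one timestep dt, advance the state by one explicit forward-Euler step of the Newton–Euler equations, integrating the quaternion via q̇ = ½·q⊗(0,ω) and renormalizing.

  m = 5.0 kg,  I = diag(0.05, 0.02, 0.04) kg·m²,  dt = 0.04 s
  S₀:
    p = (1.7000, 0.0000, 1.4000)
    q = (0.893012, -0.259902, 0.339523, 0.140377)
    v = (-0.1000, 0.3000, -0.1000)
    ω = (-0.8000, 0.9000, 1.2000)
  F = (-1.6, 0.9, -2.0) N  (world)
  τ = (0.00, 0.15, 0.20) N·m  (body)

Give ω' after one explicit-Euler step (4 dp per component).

gyro term ω×Iω = (0.0216, -0.0096, 0.0216)
α = I⁻¹(τ − ω×Iω) = (-0.4320, 7.9800, 4.4600)
new body rate ω' = (-0.8173, 1.2192, 1.3784)

ω' = (-0.8173, 1.2192, 1.3784)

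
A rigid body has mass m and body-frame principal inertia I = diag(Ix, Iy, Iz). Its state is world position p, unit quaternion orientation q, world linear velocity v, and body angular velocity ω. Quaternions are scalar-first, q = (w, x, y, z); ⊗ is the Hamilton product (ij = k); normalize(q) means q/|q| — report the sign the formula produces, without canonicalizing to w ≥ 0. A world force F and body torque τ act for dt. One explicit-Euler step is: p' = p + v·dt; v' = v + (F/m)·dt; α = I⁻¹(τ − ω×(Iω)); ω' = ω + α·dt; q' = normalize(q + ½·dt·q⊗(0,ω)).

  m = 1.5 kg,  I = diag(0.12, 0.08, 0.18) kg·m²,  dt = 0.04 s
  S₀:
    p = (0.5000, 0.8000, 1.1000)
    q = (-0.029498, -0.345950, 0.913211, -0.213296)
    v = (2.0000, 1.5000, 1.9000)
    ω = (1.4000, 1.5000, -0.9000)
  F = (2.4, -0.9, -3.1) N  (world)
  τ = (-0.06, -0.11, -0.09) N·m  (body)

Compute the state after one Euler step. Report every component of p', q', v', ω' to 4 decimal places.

p' = (0.5800, 0.8600, 1.1760)
q' = (-0.0510, -0.3565, 0.8992, -0.2485)
v' = (2.0640, 1.4760, 1.8173)
ω' = (1.4250, 1.4072, -0.9013)

a = (1.6000, -0.6000, -2.0667)
p + v·dt = (0.5800, 0.8600, 1.1760)
new velocity v' = (2.0640, 1.4760, 1.8173)
gyro term ω×Iω = (-0.1350, 0.0756, -0.0840)
angular accel α = (0.6250, -2.3200, -0.0333)
ω' = ω + α·dt = (1.4250, 1.4072, -0.9013)
q⊗(0,ω) = (-1.0774529, -0.5432431, -0.6542164, -1.7708722)
updated quaternion q' = (-0.0510, -0.3565, 0.8992, -0.2485)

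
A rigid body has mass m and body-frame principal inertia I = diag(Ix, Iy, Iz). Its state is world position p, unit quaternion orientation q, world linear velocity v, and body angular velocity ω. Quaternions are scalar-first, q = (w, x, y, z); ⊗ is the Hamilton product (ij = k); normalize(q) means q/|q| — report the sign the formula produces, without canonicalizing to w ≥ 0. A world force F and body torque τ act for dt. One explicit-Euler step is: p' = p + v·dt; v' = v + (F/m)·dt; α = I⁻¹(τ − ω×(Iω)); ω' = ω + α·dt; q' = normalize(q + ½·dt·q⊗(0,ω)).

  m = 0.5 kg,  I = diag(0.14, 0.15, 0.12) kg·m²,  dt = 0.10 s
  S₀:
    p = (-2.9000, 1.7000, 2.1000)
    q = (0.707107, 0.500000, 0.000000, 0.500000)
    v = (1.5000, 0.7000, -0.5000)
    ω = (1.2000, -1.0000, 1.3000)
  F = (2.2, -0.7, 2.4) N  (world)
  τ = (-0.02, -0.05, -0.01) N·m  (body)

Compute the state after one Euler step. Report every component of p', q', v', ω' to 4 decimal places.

p' = (-2.7500, 1.7700, 2.0500)
q' = (0.6413, 0.5645, -0.0377, 0.5183)
v' = (1.9400, 0.5600, -0.0200)
ω' = (1.1579, -1.0541, 1.3017)

(τ − ω×Iω)/I = (-0.4214, -0.5413, 0.0167)
new body rate ω' = (1.1579, -1.0541, 1.3017)
q⊗(0,ω) = (-1.2500000, 1.3485284, -0.7571070, 0.4192391)
q' = normalize(q + ½dt·q⊗(0,ω)) = (0.6413, 0.5645, -0.0377, 0.5183)
a = (4.4000, -1.4000, 4.8000)
new position p' = (-2.7500, 1.7700, 2.0500)
new velocity v' = (1.9400, 0.5600, -0.0200)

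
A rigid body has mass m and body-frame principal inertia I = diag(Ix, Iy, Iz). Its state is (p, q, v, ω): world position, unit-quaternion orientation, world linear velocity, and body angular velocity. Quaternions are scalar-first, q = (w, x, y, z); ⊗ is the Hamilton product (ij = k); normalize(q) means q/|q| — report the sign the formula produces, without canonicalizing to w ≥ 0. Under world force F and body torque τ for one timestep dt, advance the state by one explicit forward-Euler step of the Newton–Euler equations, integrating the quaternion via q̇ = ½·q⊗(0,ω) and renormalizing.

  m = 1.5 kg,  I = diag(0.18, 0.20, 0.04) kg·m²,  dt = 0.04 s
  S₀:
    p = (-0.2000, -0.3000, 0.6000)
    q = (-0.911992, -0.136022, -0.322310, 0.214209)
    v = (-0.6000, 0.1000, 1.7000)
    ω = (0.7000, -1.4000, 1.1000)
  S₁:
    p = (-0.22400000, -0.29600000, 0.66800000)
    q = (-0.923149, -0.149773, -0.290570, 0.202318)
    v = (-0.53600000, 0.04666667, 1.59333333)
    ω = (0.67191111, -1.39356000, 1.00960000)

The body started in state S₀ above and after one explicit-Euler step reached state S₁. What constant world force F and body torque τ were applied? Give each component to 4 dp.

F = (2.4000, -2.0000, -4.0000)
τ = (0.1200, 0.1400, -0.1100)

rate change Δω = (-0.02808889, 0.00644000, -0.09040000)
ω₀×(Iω₀) = (0.2464, 0.1078, -0.0196)
applied torque τ = (0.1200, 0.1400, -0.1100)
Δv = v₁−v₀ = (0.06400000, -0.05333333, -0.10666667)
applied force F = (2.4000, -2.0000, -4.0000)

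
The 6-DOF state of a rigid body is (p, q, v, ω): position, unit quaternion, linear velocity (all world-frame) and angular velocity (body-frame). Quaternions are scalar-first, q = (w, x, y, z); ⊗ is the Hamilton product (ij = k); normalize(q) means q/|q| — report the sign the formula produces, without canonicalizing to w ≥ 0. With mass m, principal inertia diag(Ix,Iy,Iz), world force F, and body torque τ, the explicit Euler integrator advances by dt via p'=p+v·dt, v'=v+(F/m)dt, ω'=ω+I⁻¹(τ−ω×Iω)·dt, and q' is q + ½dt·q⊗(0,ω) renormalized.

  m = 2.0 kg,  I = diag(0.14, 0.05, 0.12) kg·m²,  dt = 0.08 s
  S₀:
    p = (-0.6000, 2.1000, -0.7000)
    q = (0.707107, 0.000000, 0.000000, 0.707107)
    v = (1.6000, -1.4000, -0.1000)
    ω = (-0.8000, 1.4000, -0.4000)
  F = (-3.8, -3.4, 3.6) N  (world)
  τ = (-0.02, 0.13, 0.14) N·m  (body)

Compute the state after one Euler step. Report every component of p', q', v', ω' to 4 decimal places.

angular accel α = (0.1371, 2.4720, 0.3267)
ω' = ω + α·dt = (-0.7890, 1.5978, -0.3739)
2q̇ = q⊗(0,ω) = (0.2828428, -1.5556354, 0.4242642, -0.2828428)
q' = normalize(q + ½dt·q⊗(0,ω)) = (0.7168, -0.0621, 0.0169, 0.6943)
linear accel F/m = (-1.9000, -1.7000, 1.8000)
p + v·dt = (-0.4720, 1.9880, -0.7080)
v + (F/m)dt = (1.4480, -1.5360, 0.0440)

p' = (-0.4720, 1.9880, -0.7080)
q' = (0.7168, -0.0621, 0.0169, 0.6943)
v' = (1.4480, -1.5360, 0.0440)
ω' = (-0.7890, 1.5978, -0.3739)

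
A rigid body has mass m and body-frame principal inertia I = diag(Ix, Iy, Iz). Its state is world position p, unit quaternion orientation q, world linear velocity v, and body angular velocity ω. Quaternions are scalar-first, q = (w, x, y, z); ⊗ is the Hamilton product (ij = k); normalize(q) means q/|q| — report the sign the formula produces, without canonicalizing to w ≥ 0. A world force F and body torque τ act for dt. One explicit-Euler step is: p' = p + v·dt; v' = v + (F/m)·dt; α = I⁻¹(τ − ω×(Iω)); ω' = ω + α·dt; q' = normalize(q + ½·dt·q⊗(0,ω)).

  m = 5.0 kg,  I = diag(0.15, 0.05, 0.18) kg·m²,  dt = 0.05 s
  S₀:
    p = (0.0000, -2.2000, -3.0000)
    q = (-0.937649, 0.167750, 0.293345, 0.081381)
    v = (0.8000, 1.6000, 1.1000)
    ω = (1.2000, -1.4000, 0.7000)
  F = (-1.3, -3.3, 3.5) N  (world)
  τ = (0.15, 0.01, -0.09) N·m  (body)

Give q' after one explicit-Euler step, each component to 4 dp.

q' = (-0.9327, 0.1474, 0.3253, 0.0502)

Hamilton product q⊗(0,ω) = (0.1524163, -0.8059039, 1.2929408, -1.2432183)
updated quaternion q' = (-0.9327, 0.1474, 0.3253, 0.0502)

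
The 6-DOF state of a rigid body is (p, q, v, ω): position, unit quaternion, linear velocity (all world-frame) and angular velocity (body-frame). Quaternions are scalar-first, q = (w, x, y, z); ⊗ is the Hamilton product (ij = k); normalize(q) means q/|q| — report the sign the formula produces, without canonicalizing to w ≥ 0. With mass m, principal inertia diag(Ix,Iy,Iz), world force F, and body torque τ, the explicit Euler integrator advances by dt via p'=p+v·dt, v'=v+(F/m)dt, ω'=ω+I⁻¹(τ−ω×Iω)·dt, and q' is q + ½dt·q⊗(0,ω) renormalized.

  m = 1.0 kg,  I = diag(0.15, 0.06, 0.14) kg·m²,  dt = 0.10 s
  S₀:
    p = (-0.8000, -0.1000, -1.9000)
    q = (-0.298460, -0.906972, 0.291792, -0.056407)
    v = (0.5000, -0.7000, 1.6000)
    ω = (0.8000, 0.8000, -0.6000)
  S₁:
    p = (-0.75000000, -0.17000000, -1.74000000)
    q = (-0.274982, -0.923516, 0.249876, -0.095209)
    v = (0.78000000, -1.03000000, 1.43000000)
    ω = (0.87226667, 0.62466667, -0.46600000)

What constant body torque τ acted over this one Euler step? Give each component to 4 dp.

τ = (0.0700, -0.1100, 0.1300)

rate change Δω = (0.07226667, -0.17533333, 0.13400000)
τ = I·(Δω/dt) + ω₀×(Iω₀) = (0.0700, -0.1100, 0.1300)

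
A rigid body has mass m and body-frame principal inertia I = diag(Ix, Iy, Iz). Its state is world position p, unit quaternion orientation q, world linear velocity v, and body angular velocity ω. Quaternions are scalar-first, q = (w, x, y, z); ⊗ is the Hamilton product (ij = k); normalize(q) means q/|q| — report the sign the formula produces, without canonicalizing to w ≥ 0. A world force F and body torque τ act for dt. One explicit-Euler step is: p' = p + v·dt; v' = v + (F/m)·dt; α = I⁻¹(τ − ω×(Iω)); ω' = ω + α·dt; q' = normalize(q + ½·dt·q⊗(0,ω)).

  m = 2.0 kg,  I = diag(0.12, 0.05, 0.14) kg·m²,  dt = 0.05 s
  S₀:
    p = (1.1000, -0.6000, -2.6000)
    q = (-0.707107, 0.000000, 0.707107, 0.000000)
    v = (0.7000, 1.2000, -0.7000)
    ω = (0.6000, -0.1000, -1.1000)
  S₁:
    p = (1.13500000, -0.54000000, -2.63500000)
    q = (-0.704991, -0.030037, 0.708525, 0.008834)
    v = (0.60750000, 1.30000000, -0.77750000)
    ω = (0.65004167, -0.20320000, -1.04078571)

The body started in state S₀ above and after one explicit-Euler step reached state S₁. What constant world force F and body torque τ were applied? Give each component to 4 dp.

F = (-3.7000, 4.0000, -3.1000)
τ = (0.1300, -0.0900, 0.1700)

v₁ − v₀ = (-0.09250000, 0.10000000, -0.07750000)
m·(v₁−v₀)/dt = (-3.7000, 4.0000, -3.1000)
rate change Δω = (0.05004167, -0.10320000, 0.05921429)
ω₀×(Iω₀) = (0.0099, 0.0132, 0.0042)
τ = I·(Δω/dt) + ω₀×(Iω₀) = (0.1300, -0.0900, 0.1700)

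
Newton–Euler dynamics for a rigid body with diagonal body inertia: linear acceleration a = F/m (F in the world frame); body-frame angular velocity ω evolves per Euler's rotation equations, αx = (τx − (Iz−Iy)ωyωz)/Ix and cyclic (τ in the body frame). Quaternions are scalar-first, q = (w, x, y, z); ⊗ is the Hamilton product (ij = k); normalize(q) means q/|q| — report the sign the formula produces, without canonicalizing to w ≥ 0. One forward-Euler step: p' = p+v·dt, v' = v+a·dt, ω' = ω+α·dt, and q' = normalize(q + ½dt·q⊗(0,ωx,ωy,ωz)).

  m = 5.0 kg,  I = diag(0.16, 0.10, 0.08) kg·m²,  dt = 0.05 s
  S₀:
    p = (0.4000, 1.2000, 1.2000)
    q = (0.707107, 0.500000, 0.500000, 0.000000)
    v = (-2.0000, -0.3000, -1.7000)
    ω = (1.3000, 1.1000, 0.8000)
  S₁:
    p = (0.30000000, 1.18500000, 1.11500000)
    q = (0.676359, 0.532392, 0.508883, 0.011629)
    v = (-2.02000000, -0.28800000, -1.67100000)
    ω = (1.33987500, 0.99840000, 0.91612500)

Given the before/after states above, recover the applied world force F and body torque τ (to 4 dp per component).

F = (-2.0000, 1.2000, 2.9000)
τ = (0.1100, -0.1200, 0.1000)

Δω = ω₁−ω₀ = (0.03987500, -0.10160000, 0.11612500)
τ = I·(Δω/dt) + ω₀×(Iω₀) = (0.1100, -0.1200, 0.1000)
v₁ − v₀ = (-0.02000000, 0.01200000, 0.02900000)
applied force F = (-2.0000, 1.2000, 2.9000)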